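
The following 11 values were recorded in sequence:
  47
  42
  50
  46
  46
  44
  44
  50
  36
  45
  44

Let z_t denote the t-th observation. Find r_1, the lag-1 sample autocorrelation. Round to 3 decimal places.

Mean z̄ = (47 + 42 + 50 + 46 + 46 + 44 + 44 + 50 + 36 + 45 + 44)/11 = 44.9091
Numerator Σ_{t=1}^{10}(z_t−z̄)(z_{t+1}−z̄) = -65.1901
Denominator Σ(z_t−z̄)² = 148.9091
r_1 = -65.1901 / 148.9091 = -0.438

-0.438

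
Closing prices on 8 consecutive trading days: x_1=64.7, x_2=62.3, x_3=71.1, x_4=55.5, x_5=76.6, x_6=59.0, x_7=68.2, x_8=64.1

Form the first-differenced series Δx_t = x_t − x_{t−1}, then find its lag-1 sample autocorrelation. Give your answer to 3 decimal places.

-0.894

First differences Δx: -2.4, 8.8, -15.6, 21.1, -17.6, 9.2, -4.1
Mean of differences = -0.0857
Numerator Σ(Δx_t−Δx̄)(Δx_{t+1}−Δx̄) = -1058.0616
Denominator Σ(Δx_t−Δx̄)² = 1182.9286
r_1(Δx) = -1058.0616 / 1182.9286 = -0.894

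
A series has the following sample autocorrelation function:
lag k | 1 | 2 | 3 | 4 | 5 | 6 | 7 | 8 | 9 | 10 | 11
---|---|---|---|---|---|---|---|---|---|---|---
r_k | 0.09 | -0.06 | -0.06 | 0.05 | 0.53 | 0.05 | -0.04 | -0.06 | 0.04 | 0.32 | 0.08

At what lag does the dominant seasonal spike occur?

The largest autocorrelation is r_5 = 0.53, with a weaker echo at lag 10 (0.32); the remaining lags stay at or below 0.09.
The dominant spike at lag 5 indicates a seasonal period of 5.

5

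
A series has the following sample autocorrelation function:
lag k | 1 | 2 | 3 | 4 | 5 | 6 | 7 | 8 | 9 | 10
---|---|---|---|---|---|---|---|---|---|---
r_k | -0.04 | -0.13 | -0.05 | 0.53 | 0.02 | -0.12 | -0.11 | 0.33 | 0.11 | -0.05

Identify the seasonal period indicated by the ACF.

4

The largest autocorrelation is r_4 = 0.53, with a weaker echo at lag 8 (0.33); the remaining lags stay at or below 0.11.
The dominant spike at lag 4 indicates a seasonal period of 4.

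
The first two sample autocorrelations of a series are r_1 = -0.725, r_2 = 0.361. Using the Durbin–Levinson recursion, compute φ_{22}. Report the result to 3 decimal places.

φ_{22} = (r_2 − r_1²) / (1 − r_1²)
r_1² = (-0.725)² = 0.525625
Numerator = 0.361 − 0.5256 = -0.1646; denominator = 1 − 0.5256 = 0.4744
φ_{22} = -0.1646 / 0.4744 = -0.347

-0.347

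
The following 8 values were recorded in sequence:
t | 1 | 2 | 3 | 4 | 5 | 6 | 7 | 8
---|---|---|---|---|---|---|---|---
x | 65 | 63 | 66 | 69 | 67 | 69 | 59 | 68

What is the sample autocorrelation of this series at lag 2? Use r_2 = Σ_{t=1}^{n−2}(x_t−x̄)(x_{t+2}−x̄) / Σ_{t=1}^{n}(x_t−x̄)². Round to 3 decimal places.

0.008

Mean x̄ = (65 + 63 + 66 + 69 + 67 + 69 + 59 + 68)/8 = 65.7500
Deviations from mean: -0.7500, -2.7500, 0.2500, 3.2500, 1.2500, 3.2500, -6.7500, 2.2500
Numerator Σ_{t=1}^{6}(x_t−x̄)(x_{t+2}−x̄) = 0.6250
Denominator Σ(x_t−x̄)² = 81.5000
r_2 = 0.6250 / 81.5000 = 0.008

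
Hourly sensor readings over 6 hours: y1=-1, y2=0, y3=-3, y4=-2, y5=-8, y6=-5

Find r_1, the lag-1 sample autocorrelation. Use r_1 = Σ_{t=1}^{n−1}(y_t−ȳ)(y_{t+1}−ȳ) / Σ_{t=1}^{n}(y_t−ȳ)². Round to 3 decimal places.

0.252

Mean ȳ = (-1 + 0 − 3 − 2 − 8 − 5)/6 = -3.1667
Deviations from mean: 2.1667, 3.1667, 0.1667, 1.1667, -4.8333, -1.8333
Σ(y_t−ȳ)(y_{t+1}−ȳ) = (6.8611) + (0.5278) + (0.1944) + (-5.6389) + (8.8611) = 10.8056
Denominator Σ(y_t−ȳ)² = 42.8333
r_1 = 10.8056 / 42.8333 = 0.252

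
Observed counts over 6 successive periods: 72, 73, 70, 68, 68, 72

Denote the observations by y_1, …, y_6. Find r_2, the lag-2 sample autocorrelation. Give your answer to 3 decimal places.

Mean ȳ = (72 + 73 + 70 + 68 + 68 + 72)/6 = 70.5000
Numerator Σ_{t=1}^{4}(y_t−ȳ)(y_{t+2}−ȳ) = -9.5000
Denominator Σ(y_t−ȳ)² = 23.5000
r_2 = -9.5000 / 23.5000 = -0.404

-0.404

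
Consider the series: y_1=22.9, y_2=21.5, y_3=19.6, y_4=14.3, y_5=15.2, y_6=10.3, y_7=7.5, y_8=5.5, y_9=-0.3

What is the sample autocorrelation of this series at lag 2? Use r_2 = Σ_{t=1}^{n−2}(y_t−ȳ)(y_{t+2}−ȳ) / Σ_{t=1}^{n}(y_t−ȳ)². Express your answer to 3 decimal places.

Mean ȳ = (22.9 + 21.5 + 19.6 + 14.3 + 15.2 + 10.3 + 7.5 + 5.5 − 0.3)/9 = 12.9444
Σ(y_t−ȳ)(y_{t+2}−ȳ) = (66.2598) + (11.5975) + (15.0120) + (-3.5847) + (-12.2802) + (19.6864) + (72.1086) = 168.7994
Denominator Σ(y_t−ȳ)² = 491.0022
r_2 = 168.7994 / 491.0022 = 0.344

0.344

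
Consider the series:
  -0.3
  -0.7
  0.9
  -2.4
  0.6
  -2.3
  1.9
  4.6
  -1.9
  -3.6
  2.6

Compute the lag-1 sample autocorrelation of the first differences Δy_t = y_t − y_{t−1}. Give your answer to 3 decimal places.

First differences Δy: -0.4, 1.6, -3.3, 3.0, -2.9, 4.2, 2.7, -6.5, -1.7, 6.2
Mean of differences = 0.2900
Numerator Σ(Δy_t−Δȳ)(Δy_{t+1}−Δȳ) = -41.6431
Denominator Σ(Δy_t−Δȳ)² = 138.6890
r_1(Δy) = -41.6431 / 138.6890 = -0.300

-0.300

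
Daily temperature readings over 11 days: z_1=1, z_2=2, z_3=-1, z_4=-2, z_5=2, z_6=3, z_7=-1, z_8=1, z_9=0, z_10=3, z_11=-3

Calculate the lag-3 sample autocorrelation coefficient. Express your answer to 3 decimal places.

-0.122

Mean z̄ = (1 + 2 − 1 − 2 + 2 + 3 − 1 + 1 + 0 + 3 − 3)/11 = 0.4545
Numerator Σ_{t=1}^{8}(z_t−z̄)(z_{t+3}−z̄) = -4.9835
Denominator Σ(z_t−z̄)² = 40.7273
r_3 = -4.9835 / 40.7273 = -0.122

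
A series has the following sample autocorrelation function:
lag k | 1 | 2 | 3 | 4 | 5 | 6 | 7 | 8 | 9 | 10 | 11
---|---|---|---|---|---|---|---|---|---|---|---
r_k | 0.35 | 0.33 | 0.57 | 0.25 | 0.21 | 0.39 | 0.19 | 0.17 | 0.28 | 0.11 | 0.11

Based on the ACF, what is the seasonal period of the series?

The largest autocorrelation is r_3 = 0.57, with a weaker echo at lag 6 (0.39); the remaining lags stay at or below 0.35. The elevated value at lag 1 (0.35), dropping to 0.33 at lag 2, reflects decaying short-term dependence rather than seasonality.
The dominant spike at lag 3 indicates a seasonal period of 3.

3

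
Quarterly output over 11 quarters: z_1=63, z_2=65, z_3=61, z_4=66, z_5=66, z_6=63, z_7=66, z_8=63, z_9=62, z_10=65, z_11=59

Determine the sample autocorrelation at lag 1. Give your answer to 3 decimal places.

-0.318

Mean z̄ = (63 + 65 + 61 + 66 + 66 + 63 + 66 + 63 + 62 + 65 + 59)/11 = 63.5455
Numerator Σ_{t=1}^{10}(z_t−z̄)(z_{t+1}−z̄) = -16.7521
Denominator Σ(z_t−z̄)² = 52.7273
r_1 = -16.7521 / 52.7273 = -0.318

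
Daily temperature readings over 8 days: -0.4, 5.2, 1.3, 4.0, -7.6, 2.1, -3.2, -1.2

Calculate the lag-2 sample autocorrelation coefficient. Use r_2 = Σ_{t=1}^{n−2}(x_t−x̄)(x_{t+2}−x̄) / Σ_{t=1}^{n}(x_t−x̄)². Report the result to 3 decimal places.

0.342

Mean x̄ = (-0.4 + 5.2 + 1.3 + 4.0 − 7.6 + 2.1 − 3.2 − 1.2)/8 = 0.0250
Deviations from mean: -0.4250, 5.1750, 1.2750, 3.9750, -7.6250, 2.0750, -3.2250, -1.2250
Numerator Σ_{t=1}^{6}(x_t−x̄)(x_{t+2}−x̄) = 40.6038
Denominator Σ(x_t−x̄)² = 118.7350
r_2 = 40.6038 / 118.7350 = 0.342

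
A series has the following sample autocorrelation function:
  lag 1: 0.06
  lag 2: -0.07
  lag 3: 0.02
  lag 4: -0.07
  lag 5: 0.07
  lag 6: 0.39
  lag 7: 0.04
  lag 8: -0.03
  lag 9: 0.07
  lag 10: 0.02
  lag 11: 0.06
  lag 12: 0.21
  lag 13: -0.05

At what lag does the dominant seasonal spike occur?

The largest autocorrelation is r_6 = 0.39, with a weaker echo at lag 12 (0.21); the remaining lags stay at or below 0.07.
The dominant spike at lag 6 indicates a seasonal period of 6.

6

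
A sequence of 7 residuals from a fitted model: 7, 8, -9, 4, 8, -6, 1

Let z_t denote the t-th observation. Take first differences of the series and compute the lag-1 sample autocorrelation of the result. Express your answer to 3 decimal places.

First differences Δz: 1, -17, 13, 4, -14, 7
Mean of differences = -1.0000
Numerator Σ(Δz_t−Δz̄)(Δz_{t+1}−Δz̄) = -355.0000
Denominator Σ(Δz_t−Δz̄)² = 714.0000
r_1(Δz) = -355.0000 / 714.0000 = -0.497

-0.497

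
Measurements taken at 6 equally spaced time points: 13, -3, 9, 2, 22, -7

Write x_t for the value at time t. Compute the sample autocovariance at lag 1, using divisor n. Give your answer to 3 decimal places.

-62.333

Mean x̄ = (13 − 3 + 9 + 2 + 22 − 7)/6 = 6.0000
Deviations: 7.0000, -9.0000, 3.0000, -4.0000, 16.0000, -13.0000
Σ_{t=1}^{5}(x_t−x̄)(x_{t+1}−x̄) = -374.0000
γ_1 = -374.0000 / 6 = -62.333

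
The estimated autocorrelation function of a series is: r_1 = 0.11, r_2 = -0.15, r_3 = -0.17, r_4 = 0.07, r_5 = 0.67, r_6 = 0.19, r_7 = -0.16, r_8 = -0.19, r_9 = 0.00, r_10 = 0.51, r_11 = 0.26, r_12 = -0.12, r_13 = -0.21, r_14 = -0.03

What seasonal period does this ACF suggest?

The largest autocorrelation is r_5 = 0.67, with a weaker echo at lag 10 (0.51); the remaining lags stay at or below 0.26.
The dominant spike at lag 5 indicates a seasonal period of 5.

5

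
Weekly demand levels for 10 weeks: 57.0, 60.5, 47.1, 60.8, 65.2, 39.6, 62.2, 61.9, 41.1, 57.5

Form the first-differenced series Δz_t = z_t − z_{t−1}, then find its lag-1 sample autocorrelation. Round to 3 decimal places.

-0.530

First differences Δz: 3.5, -13.4, 13.7, 4.4, -25.6, 22.6, -0.3, -20.8, 16.4
Mean of differences = 0.0556
Numerator Σ(Δz_t−Δz̄)(Δz_{t+1}−Δz̄) = -1201.9853
Denominator Σ(Δz_t−Δz̄)² = 2266.6422
r_1(Δz) = -1201.9853 / 2266.6422 = -0.530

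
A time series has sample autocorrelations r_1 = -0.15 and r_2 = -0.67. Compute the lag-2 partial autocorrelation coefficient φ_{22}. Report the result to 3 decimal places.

φ_{22} = (r_2 − r_1²) / (1 − r_1²)
r_1² = (-0.15)² = 0.0225
Numerator = -0.67 − 0.0225 = -0.6925; denominator = 1 − 0.0225 = 0.9775
φ_{22} = -0.6925 / 0.9775 = -0.708

-0.708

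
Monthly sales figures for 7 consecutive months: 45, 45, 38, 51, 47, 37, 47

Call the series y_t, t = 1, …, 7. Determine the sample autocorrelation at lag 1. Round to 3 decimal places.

Mean ȳ = (45 + 45 + 38 + 51 + 47 + 37 + 47)/7 = 44.2857
Deviations from mean: 0.7143, 0.7143, -6.2857, 6.7143, 2.7143, -7.2857, 2.7143
Σ(y_t−ȳ)(y_{t+1}−ȳ) = (0.5102) + (-4.4898) + (-42.2041) + (18.2245) + (-19.7755) + (-19.7755) = -67.5102
Denominator Σ(y_t−ȳ)² = 153.4286
r_1 = -67.5102 / 153.4286 = -0.440

-0.440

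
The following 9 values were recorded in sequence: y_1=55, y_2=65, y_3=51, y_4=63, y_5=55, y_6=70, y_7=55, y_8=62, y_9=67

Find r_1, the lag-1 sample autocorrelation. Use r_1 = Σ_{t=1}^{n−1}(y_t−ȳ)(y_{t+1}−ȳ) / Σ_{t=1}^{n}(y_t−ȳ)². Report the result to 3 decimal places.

Mean ȳ = (55 + 65 + 51 + 63 + 55 + 70 + 55 + 62 + 67)/9 = 60.3333
Numerator Σ_{t=1}^{8}(y_t−ȳ)(y_{t+1}−ȳ) = -208.4444
Denominator Σ(y_t−ȳ)² = 342.0000
r_1 = -208.4444 / 342.0000 = -0.609

-0.609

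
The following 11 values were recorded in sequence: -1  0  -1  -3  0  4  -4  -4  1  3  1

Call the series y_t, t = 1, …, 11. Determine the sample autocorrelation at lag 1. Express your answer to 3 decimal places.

Mean ȳ = (-1 + 0 − 1 − 3 + 0 + 4 − 4 − 4 + 1 + 3 + 1)/11 = -0.3636
Numerator Σ_{t=1}^{10}(y_t−ȳ)(y_{t+1}−ȳ) = 3.4132
Denominator Σ(y_t−ȳ)² = 68.5455
r_1 = 3.4132 / 68.5455 = 0.050

0.050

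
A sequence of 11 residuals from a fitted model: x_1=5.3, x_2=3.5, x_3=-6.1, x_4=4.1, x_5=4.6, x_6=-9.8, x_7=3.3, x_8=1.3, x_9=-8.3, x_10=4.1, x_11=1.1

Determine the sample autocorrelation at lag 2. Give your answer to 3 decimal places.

-0.361

Mean x̄ = (5.3 + 3.5 − 6.1 + 4.1 + 4.6 − 9.8 + 3.3 + 1.3 − 8.3 + 4.1 + 1.1)/11 = 0.2818
Numerator Σ_{t=1}^{9}(x_t−x̄)(x_{t+2}−x̄) = -112.0570
Denominator Σ(x_t−x̄)² = 310.1764
r_2 = -112.0570 / 310.1764 = -0.361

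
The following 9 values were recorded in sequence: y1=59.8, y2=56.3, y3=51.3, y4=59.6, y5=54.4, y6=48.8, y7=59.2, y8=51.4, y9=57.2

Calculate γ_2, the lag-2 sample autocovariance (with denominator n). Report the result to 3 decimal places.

Mean ȳ = (59.8 + 56.3 + 51.3 + 59.6 + 54.4 + 48.8 + 59.2 + 51.4 + 57.2)/9 = 55.3333
Σ_{t=1}^{7}(y_t−ȳ)(y_{t+2}−ȳ) = -8.6956
γ_2 = -8.6956 / 9 = -0.966

-0.966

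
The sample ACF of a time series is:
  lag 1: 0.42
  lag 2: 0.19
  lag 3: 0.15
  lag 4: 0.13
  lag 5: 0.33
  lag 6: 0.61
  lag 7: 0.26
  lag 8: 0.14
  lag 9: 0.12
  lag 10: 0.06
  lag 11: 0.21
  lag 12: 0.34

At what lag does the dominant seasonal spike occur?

The largest autocorrelation is r_6 = 0.61; the remaining lags stay at or below 0.42. The elevated value at lag 1 (0.42), dropping to 0.19 at lag 2, reflects decaying short-term dependence rather than seasonality.
The dominant spike at lag 6 indicates a seasonal period of 6.

6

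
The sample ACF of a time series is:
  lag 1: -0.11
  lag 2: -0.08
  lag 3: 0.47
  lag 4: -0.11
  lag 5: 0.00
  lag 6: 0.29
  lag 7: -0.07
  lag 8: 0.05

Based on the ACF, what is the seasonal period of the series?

3

The largest autocorrelation is r_3 = 0.47, with a weaker echo at lag 6 (0.29); the remaining lags stay at or below 0.05.
The dominant spike at lag 3 indicates a seasonal period of 3.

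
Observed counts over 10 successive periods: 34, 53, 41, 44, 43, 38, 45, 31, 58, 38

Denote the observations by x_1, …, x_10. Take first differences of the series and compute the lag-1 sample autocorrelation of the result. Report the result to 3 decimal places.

First differences Δx: 19, -12, 3, -1, -5, 7, -14, 27, -20
Mean of differences = 0.4444
Numerator Σ(Δx_t−Δx̄)(Δx_{t+1}−Δx̄) = -1315.4198
Denominator Σ(Δx_t−Δx̄)² = 1912.2222
r_1(Δx) = -1315.4198 / 1912.2222 = -0.688

-0.688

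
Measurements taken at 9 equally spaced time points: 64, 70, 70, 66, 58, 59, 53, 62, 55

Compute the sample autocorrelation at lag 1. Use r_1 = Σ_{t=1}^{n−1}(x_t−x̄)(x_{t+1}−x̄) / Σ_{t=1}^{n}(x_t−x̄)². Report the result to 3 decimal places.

Mean x̄ = (64 + 70 + 70 + 66 + 58 + 59 + 53 + 62 + 55)/9 = 61.8889
Numerator Σ_{t=1}^{8}(x_t−x̄)(x_{t+1}−x̄) = 135.4321
Denominator Σ(x_t−x̄)² = 302.8889
r_1 = 135.4321 / 302.8889 = 0.447

0.447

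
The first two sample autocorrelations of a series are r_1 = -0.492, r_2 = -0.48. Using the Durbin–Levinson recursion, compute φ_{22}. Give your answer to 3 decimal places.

φ_{22} = (r_2 − r_1²) / (1 − r_1²)
r_1² = (-0.492)² = 0.242064
Numerator = -0.48 − 0.2421 = -0.7221; denominator = 1 − 0.2421 = 0.7579
φ_{22} = -0.7221 / 0.7579 = -0.953

-0.953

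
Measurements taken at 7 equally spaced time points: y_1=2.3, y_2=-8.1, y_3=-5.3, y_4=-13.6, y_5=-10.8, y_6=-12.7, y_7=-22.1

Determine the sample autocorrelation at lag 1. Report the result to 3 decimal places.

Mean ȳ = (2.3 − 8.1 − 5.3 − 13.6 − 10.8 − 12.7 − 22.1)/7 = -10.0429
Σ(y_t−ȳ)(y_{t+1}−ȳ) = (23.9804) + (9.2147) + (-16.8710) + (2.6933) + (2.0118) + (32.0376) = 53.0667
Denominator Σ(y_t−ȳ)² = 344.2771
r_1 = 53.0667 / 344.2771 = 0.154

0.154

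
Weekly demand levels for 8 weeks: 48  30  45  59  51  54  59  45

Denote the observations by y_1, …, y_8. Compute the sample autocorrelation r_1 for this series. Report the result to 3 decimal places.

0.153

Mean ȳ = (48 + 30 + 45 + 59 + 51 + 54 + 59 + 45)/8 = 48.8750
Σ(y_t−ȳ)(y_{t+1}−ȳ) = (16.5156) + (73.1406) + (-39.2344) + (21.5156) + (10.8906) + (51.8906) + (-39.2344) = 95.4844
Denominator Σ(y_t−ȳ)² = 622.8750
r_1 = 95.4844 / 622.8750 = 0.153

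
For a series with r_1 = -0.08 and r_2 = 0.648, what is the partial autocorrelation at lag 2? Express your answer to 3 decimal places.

0.646

φ_{22} = (r_2 − r_1²) / (1 − r_1²)
r_1² = (-0.08)² = 0.0064
Numerator = 0.648 − 0.0064 = 0.6416; denominator = 1 − 0.0064 = 0.9936
φ_{22} = 0.6416 / 0.9936 = 0.646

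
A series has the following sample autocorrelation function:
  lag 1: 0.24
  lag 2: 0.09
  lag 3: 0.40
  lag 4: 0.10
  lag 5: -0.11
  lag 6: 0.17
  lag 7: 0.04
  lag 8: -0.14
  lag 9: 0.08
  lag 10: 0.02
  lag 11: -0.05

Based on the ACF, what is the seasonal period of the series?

3

The largest autocorrelation is r_3 = 0.40; the remaining lags stay at or below 0.24. The elevated value at lag 1 (0.24), dropping to 0.09 at lag 2, reflects decaying short-term dependence rather than seasonality.
The dominant spike at lag 3 indicates a seasonal period of 3.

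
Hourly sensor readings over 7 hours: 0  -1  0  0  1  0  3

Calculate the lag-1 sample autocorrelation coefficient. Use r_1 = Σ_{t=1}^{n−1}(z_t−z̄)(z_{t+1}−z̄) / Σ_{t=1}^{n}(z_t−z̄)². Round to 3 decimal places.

Mean z̄ = (0 − 1 + 0 + 0 + 1 + 0 + 3)/7 = 0.4286
Deviations from mean: -0.4286, -1.4286, -0.4286, -0.4286, 0.5714, -0.4286, 2.5714
Σ(z_t−z̄)(z_{t+1}−z̄) = (0.6122) + (0.6122) + (0.1837) + (-0.2449) + (-0.2449) + (-1.1020) = -0.1837
Denominator Σ(z_t−z̄)² = 9.7143
r_1 = -0.1837 / 9.7143 = -0.019

-0.019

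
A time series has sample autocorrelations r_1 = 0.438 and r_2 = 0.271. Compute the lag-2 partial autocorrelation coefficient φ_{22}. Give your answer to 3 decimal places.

φ_{22} = (r_2 − r_1²) / (1 − r_1²)
r_1² = (0.438)² = 0.191844
Numerator = 0.271 − 0.1918 = 0.0792; denominator = 1 − 0.1918 = 0.8082
φ_{22} = 0.0792 / 0.8082 = 0.098

0.098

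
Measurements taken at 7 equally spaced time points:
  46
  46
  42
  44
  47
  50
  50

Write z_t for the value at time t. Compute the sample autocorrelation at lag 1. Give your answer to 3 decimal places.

Mean z̄ = (46 + 46 + 42 + 44 + 47 + 50 + 50)/7 = 46.4286
Numerator Σ_{t=1}^{6}(z_t−z̄)(z_{t+1}−z̄) = 26.2449
Denominator Σ(z_t−z̄)² = 51.7143
r_1 = 26.2449 / 51.7143 = 0.507

0.507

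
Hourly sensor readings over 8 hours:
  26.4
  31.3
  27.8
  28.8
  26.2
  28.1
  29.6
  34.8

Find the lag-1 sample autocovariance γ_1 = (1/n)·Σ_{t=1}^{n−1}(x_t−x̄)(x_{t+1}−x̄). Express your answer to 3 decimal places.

Mean x̄ = (26.4 + 31.3 + 27.8 + 28.8 + 26.2 + 28.1 + 29.6 + 34.8)/8 = 29.1250
Σ_{t=1}^{7}(x_t−x̄)(x_{t+1}−x̄) = -2.2206
γ_1 = -2.2206 / 8 = -0.278

-0.278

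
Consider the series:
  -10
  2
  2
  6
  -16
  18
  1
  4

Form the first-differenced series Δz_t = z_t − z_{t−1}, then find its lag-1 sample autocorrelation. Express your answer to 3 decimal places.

-0.709

First differences Δz: 12, 0, 4, -22, 34, -17, 3
Mean of differences = 2.0000
Numerator Σ(Δz_t−Δz̄)(Δz_{t+1}−Δz̄) = -1467.0000
Denominator Σ(Δz_t−Δz̄)² = 2070.0000
r_1(Δz) = -1467.0000 / 2070.0000 = -0.709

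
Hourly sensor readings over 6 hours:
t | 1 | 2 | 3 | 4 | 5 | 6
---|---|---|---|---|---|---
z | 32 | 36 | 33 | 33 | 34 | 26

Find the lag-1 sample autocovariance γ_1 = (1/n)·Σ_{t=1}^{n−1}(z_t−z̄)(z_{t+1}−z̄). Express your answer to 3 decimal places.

-1.296

Mean z̄ = (32 + 36 + 33 + 33 + 34 + 26)/6 = 32.3333
Deviations: -0.3333, 3.6667, 0.6667, 0.6667, 1.6667, -6.3333
Σ_{t=1}^{5}(z_t−z̄)(z_{t+1}−z̄) = -7.7778
γ_1 = -7.7778 / 6 = -1.296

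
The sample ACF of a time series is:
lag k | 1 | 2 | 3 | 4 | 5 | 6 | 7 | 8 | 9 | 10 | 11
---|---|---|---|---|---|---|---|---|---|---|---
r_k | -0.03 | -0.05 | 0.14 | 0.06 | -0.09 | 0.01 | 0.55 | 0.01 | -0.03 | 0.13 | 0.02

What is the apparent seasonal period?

7

The largest autocorrelation is r_7 = 0.55; the remaining lags stay at or below 0.14.
The dominant spike at lag 7 indicates a seasonal period of 7.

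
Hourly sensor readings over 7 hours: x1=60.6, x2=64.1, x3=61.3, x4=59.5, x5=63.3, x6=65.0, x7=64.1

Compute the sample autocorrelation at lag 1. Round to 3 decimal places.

0.084

Mean x̄ = (60.6 + 64.1 + 61.3 + 59.5 + 63.3 + 65.0 + 64.1)/7 = 62.5571
Deviations from mean: -1.9571, 1.5429, -1.2571, -3.0571, 0.7429, 2.4429, 1.5429
Numerator Σ_{t=1}^{6}(x_t−x̄)(x_{t+1}−x̄) = 2.1967
Denominator Σ(x_t−x̄)² = 26.0371
r_1 = 2.1967 / 26.0371 = 0.084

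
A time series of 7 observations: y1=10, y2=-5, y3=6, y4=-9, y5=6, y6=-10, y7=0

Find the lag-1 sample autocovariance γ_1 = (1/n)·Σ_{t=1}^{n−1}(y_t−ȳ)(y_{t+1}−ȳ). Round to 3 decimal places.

Mean ȳ = (10 − 5 + 6 − 9 + 6 − 10 + 0)/7 = -0.2857
Deviations: 10.2857, -4.7143, 6.2857, -8.7143, 6.2857, -9.7143, 0.2857
Σ_{t=1}^{6}(y_t−ȳ)(y_{t+1}−ȳ) = -251.5102
γ_1 = -251.5102 / 7 = -35.930

-35.930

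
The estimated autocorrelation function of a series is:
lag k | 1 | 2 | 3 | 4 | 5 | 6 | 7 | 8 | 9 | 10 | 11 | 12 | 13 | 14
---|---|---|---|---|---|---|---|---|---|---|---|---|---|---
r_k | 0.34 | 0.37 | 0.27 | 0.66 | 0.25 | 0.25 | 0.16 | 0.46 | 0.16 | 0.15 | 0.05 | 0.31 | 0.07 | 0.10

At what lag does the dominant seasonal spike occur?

4

The largest autocorrelation is r_4 = 0.66, with a weaker echo at lag 8 (0.46); the remaining lags stay at or below 0.37.
The dominant spike at lag 4 indicates a seasonal period of 4.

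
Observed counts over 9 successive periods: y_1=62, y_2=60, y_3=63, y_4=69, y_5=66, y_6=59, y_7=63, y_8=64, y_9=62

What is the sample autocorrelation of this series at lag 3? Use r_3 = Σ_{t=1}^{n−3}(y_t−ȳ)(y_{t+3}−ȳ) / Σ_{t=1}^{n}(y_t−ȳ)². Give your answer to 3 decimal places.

Mean ȳ = (62 + 60 + 63 + 69 + 66 + 59 + 63 + 64 + 62)/9 = 63.1111
Numerator Σ_{t=1}^{6}(y_t−ȳ)(y_{t+3}−ȳ) = -8.5926
Denominator Σ(y_t−ȳ)² = 72.8889
r_3 = -8.5926 / 72.8889 = -0.118

-0.118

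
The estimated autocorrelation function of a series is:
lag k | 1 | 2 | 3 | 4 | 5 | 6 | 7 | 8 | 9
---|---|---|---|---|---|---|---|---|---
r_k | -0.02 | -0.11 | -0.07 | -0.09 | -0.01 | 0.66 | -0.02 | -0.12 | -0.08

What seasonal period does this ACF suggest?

6

The largest autocorrelation is r_6 = 0.66; the remaining lags stay at or below -0.01.
The dominant spike at lag 6 indicates a seasonal period of 6.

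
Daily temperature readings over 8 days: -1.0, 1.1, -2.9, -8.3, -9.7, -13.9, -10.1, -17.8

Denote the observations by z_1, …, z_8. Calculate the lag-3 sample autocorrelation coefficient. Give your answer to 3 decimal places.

Mean z̄ = (-1.0 + 1.1 − 2.9 − 8.3 − 9.7 − 13.9 − 10.1 − 17.8)/8 = -7.8250
Deviations from mean: 6.8250, 8.9250, 4.9250, -0.4750, -1.8750, -6.0750, -2.2750, -9.9750
Σ(z_t−z̄)(z_{t+3}−z̄) = (-3.2419) + (-16.7344) + (-29.9194) + (1.0806) + (18.7031) = -30.1119
Denominator Σ(z_t−z̄)² = 295.8150
r_3 = -30.1119 / 295.8150 = -0.102

-0.102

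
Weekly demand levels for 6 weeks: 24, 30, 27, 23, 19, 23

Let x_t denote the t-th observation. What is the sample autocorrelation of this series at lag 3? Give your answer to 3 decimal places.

-0.467

Mean x̄ = (24 + 30 + 27 + 23 + 19 + 23)/6 = 24.3333
Deviations from mean: -0.3333, 5.6667, 2.6667, -1.3333, -5.3333, -1.3333
Σ(x_t−x̄)(x_{t+3}−x̄) = (0.4444) + (-30.2222) + (-3.5556) = -33.3333
Denominator Σ(x_t−x̄)² = 71.3333
r_3 = -33.3333 / 71.3333 = -0.467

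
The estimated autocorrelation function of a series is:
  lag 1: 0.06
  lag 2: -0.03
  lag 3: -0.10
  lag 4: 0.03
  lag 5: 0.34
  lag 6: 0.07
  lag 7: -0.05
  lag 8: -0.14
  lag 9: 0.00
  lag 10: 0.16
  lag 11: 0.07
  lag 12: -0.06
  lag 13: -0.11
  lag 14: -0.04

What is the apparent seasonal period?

The largest autocorrelation is r_5 = 0.34, with a weaker echo at lag 10 (0.16); the remaining lags stay at or below 0.07.
The dominant spike at lag 5 indicates a seasonal period of 5.

5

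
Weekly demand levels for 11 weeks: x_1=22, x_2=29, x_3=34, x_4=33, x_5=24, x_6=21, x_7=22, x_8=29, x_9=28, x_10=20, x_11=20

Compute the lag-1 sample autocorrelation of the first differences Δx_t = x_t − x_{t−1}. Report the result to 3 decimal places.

0.247

First differences Δx: 7, 5, -1, -9, -3, 1, 7, -1, -8, 0
Mean of differences = -0.2000
Numerator Σ(Δx_t−Δx̄)(Δx_{t+1}−Δx̄) = 69.1600
Denominator Σ(Δx_t−Δx̄)² = 279.6000
r_1(Δx) = 69.1600 / 279.6000 = 0.247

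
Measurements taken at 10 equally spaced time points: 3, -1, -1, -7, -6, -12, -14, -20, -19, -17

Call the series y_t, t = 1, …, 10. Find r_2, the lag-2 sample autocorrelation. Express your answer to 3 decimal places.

Mean ȳ = (3 − 1 − 1 − 7 − 6 − 12 − 14 − 20 − 19 − 17)/10 = -9.4000
Numerator Σ_{t=1}^{8}(y_t−ȳ)(y_{t+2}−ȳ) = 283.2800
Denominator Σ(y_t−ȳ)² = 602.4000
r_2 = 283.2800 / 602.4000 = 0.470

0.470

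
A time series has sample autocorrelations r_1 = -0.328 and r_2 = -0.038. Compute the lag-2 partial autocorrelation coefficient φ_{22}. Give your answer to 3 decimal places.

-0.163

φ_{22} = (r_2 − r_1²) / (1 − r_1²)
r_1² = (-0.328)² = 0.107584
Numerator = -0.038 − 0.1076 = -0.1456; denominator = 1 − 0.1076 = 0.8924
φ_{22} = -0.1456 / 0.8924 = -0.163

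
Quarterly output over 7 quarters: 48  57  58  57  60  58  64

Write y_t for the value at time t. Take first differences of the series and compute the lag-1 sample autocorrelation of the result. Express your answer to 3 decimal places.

First differences Δy: 9, 1, -1, 3, -2, 6
Mean of differences = 2.6667
Numerator Σ(Δy_t−Δȳ)(Δy_{t+1}−Δȳ) = -22.7778
Denominator Σ(Δy_t−Δȳ)² = 89.3333
r_1(Δy) = -22.7778 / 89.3333 = -0.255

-0.255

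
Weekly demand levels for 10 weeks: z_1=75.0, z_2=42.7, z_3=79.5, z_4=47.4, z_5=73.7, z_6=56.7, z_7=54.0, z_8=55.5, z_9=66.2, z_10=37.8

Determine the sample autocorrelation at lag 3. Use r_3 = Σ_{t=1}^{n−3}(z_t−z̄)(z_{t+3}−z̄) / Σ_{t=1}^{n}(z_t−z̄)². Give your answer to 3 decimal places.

Mean z̄ = (75.0 + 42.7 + 79.5 + 47.4 + 73.7 + 56.7 + 54.0 + 55.5 + 66.2 + 37.8)/10 = 58.8500
Σ(z_t−z̄)(z_{t+3}−z̄) = (-184.9175) + (-239.8275) + (-44.3975) + (55.5325) + (-49.7475) + (-15.8025) + (102.0925) = -377.0675
Denominator Σ(z_t−z̄)² = 1836.1850
r_3 = -377.0675 / 1836.1850 = -0.205

-0.205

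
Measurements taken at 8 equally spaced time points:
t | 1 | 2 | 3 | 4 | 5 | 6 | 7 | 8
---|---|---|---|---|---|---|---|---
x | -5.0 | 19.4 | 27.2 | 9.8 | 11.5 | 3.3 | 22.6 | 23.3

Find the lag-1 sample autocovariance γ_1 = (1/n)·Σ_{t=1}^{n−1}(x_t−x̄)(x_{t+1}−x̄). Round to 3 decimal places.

-7.709

Mean x̄ = (-5.0 + 19.4 + 27.2 + 9.8 + 11.5 + 3.3 + 22.6 + 23.3)/8 = 14.0125
Deviations: -19.0125, 5.3875, 13.1875, -4.2125, -2.5125, -10.7125, 8.5875, 9.2875
Σ_{t=1}^{7}(x_t−x̄)(x_{t+1}−x̄) = -61.6727
γ_1 = -61.6727 / 8 = -7.709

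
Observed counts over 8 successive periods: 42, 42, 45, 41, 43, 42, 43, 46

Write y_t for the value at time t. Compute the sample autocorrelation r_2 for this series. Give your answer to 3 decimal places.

-0.050

Mean ȳ = (42 + 42 + 45 + 41 + 43 + 42 + 43 + 46)/8 = 43.0000
Deviations from mean: -1.0000, -1.0000, 2.0000, -2.0000, 0.0000, -1.0000, 0.0000, 3.0000
Numerator Σ_{t=1}^{6}(y_t−ȳ)(y_{t+2}−ȳ) = -1.0000
Denominator Σ(y_t−ȳ)² = 20.0000
r_2 = -1.0000 / 20.0000 = -0.050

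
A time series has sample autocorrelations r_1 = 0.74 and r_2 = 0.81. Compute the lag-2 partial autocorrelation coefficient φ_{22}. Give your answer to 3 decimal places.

0.580

φ_{22} = (r_2 − r_1²) / (1 − r_1²)
r_1² = (0.74)² = 0.5476
Numerator = 0.81 − 0.5476 = 0.2624; denominator = 1 − 0.5476 = 0.4524
φ_{22} = 0.2624 / 0.4524 = 0.580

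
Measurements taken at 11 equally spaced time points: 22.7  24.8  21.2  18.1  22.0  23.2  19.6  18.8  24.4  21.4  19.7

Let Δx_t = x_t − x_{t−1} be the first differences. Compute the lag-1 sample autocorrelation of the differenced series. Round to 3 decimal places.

-0.226

First differences Δx: 2.1, -3.6, -3.1, 3.9, 1.2, -3.6, -0.8, 5.6, -3.0, -1.7
Mean of differences = -0.3000
Numerator Σ(Δx_t−Δx̄)(Δx_{t+1}−Δx̄) = -22.5400
Denominator Σ(Δx_t−Δx̄)² = 99.5800
r_1(Δx) = -22.5400 / 99.5800 = -0.226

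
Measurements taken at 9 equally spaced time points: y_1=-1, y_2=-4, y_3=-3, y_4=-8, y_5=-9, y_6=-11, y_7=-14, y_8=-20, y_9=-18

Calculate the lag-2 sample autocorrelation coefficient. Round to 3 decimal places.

Mean ȳ = (-1 − 4 − 3 − 8 − 9 − 11 − 14 − 20 − 18)/9 = -9.7778
Numerator Σ_{t=1}^{7}(y_t−ȳ)(y_{t+2}−ȳ) = 116.7901
Denominator Σ(y_t−ȳ)² = 351.5556
r_2 = 116.7901 / 351.5556 = 0.332

0.332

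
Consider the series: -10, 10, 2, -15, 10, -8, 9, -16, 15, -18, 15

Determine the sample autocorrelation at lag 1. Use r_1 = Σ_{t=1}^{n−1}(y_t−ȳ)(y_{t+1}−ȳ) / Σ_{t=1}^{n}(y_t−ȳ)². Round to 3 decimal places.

Mean ȳ = (-10 + 10 + 2 − 15 + 10 − 8 + 9 − 16 + 15 − 18 + 15)/11 = -0.5455
Numerator Σ_{t=1}^{10}(y_t−ȳ)(y_{t+1}−ȳ) = -1342.2975
Denominator Σ(y_t−ȳ)² = 1700.7273
r_1 = -1342.2975 / 1700.7273 = -0.789

-0.789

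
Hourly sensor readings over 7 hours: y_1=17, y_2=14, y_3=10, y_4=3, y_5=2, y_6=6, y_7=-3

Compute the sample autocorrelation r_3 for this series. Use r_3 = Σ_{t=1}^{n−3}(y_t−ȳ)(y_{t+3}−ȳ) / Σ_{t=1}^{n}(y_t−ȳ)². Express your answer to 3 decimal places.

-0.127

Mean ȳ = (17 + 14 + 10 + 3 + 2 + 6 − 3)/7 = 7.0000
Σ(y_t−ȳ)(y_{t+3}−ȳ) = (-40.0000) + (-35.0000) + (-3.0000) + (40.0000) = -38.0000
Denominator Σ(y_t−ȳ)² = 300.0000
r_3 = -38.0000 / 300.0000 = -0.127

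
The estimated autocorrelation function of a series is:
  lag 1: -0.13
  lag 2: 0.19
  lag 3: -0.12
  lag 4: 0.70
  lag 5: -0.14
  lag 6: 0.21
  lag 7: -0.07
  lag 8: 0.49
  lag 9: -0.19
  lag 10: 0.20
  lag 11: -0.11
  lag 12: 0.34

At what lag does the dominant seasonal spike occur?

The largest autocorrelation is r_4 = 0.70, with weaker echoes at lags 8 (0.49) and 12 (0.34); the remaining lags stay at or below 0.21.
The dominant spike at lag 4 indicates a seasonal period of 4.

4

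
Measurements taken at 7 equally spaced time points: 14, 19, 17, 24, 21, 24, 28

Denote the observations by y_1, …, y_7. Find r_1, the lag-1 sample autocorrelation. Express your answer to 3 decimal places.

Mean ȳ = (14 + 19 + 17 + 24 + 21 + 24 + 28)/7 = 21.0000
Deviations from mean: -7.0000, -2.0000, -4.0000, 3.0000, 0.0000, 3.0000, 7.0000
Numerator Σ_{t=1}^{6}(y_t−ȳ)(y_{t+1}−ȳ) = 31.0000
Denominator Σ(y_t−ȳ)² = 136.0000
r_1 = 31.0000 / 136.0000 = 0.228

0.228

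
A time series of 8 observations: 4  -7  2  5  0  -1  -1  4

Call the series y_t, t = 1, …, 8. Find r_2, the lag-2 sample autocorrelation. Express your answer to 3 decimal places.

-0.387

Mean ȳ = (4 − 7 + 2 + 5 + 0 − 1 − 1 + 4)/8 = 0.7500
Numerator Σ_{t=1}^{6}(y_t−ȳ)(y_{t+2}−ȳ) = -41.6250
Denominator Σ(y_t−ȳ)² = 107.5000
r_2 = -41.6250 / 107.5000 = -0.387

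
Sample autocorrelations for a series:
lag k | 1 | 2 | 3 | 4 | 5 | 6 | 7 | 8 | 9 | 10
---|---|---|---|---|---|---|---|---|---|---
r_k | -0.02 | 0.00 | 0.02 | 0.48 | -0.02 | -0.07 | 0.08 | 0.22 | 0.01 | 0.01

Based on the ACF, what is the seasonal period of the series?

The largest autocorrelation is r_4 = 0.48, with a weaker echo at lag 8 (0.22); the remaining lags stay at or below 0.08.
The dominant spike at lag 4 indicates a seasonal period of 4.

4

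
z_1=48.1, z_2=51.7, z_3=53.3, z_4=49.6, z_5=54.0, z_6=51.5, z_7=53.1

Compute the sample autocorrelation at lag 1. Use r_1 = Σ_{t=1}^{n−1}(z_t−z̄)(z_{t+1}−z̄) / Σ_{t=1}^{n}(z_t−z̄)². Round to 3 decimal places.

Mean z̄ = (48.1 + 51.7 + 53.3 + 49.6 + 54.0 + 51.5 + 53.1)/7 = 51.6143
Deviations from mean: -3.5143, 0.0857, 1.6857, -2.0143, 2.3857, -0.1143, 1.4857
Σ(z_t−z̄)(z_{t+1}−z̄) = (-0.3012) + (0.1445) + (-3.3955) + (-4.8055) + (-0.2727) + (-0.1698) = -8.8002
Denominator Σ(z_t−z̄)² = 27.1686
r_1 = -8.8002 / 27.1686 = -0.324

-0.324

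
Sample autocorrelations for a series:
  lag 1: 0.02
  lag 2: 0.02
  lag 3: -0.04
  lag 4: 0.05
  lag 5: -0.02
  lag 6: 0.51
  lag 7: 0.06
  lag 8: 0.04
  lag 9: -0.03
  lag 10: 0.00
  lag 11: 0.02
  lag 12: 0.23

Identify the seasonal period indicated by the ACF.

6

The largest autocorrelation is r_6 = 0.51, with a weaker echo at lag 12 (0.23); the remaining lags stay at or below 0.06.
The dominant spike at lag 6 indicates a seasonal period of 6.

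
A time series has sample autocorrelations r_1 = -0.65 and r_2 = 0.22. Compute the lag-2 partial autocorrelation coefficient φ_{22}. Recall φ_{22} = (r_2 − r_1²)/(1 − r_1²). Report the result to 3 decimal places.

φ_{22} = (r_2 − r_1²) / (1 − r_1²)
r_1² = (-0.65)² = 0.4225
Numerator = 0.22 − 0.4225 = -0.2025; denominator = 1 − 0.4225 = 0.5775
φ_{22} = -0.2025 / 0.5775 = -0.351

-0.351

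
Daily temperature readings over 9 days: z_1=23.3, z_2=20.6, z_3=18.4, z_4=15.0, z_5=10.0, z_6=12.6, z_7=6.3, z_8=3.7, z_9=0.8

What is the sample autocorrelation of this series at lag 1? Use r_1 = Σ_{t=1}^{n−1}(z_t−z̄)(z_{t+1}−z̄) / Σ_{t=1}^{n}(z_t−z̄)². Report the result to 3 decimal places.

0.623

Mean z̄ = (23.3 + 20.6 + 18.4 + 15.0 + 10.0 + 12.6 + 6.3 + 3.7 + 0.8)/9 = 12.3000
Numerator Σ_{t=1}^{8}(z_t−z̄)(z_{t+1}−z̄) = 300.2000
Denominator Σ(z_t−z̄)² = 481.9800
r_1 = 300.2000 / 481.9800 = 0.623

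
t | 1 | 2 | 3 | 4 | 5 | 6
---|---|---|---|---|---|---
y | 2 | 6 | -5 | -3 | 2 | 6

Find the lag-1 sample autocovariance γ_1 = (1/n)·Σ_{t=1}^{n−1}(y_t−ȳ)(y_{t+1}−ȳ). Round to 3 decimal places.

Mean ȳ = (2 + 6 − 5 − 3 + 2 + 6)/6 = 1.3333
Deviations: 0.6667, 4.6667, -6.3333, -4.3333, 0.6667, 4.6667
Σ_{t=1}^{5}(y_t−ȳ)(y_{t+1}−ȳ) = 1.2222
γ_1 = 1.2222 / 6 = 0.204

0.204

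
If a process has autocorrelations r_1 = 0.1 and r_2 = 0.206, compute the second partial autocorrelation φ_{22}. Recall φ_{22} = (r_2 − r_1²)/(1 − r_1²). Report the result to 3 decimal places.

0.198

φ_{22} = (r_2 − r_1²) / (1 − r_1²)
r_1² = (0.1)² = 0.01
Numerator = 0.206 − 0.0100 = 0.1960; denominator = 1 − 0.0100 = 0.9900
φ_{22} = 0.1960 / 0.9900 = 0.198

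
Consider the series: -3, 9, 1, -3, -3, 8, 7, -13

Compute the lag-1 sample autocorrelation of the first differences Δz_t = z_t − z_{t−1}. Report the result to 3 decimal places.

-0.082

First differences Δz: 12, -8, -4, 0, 11, -1, -20
Mean of differences = -1.4286
Numerator Σ(Δz_t−Δz̄)(Δz_{t+1}−Δz̄) = -59.8980
Denominator Σ(Δz_t−Δz̄)² = 731.7143
r_1(Δz) = -59.8980 / 731.7143 = -0.082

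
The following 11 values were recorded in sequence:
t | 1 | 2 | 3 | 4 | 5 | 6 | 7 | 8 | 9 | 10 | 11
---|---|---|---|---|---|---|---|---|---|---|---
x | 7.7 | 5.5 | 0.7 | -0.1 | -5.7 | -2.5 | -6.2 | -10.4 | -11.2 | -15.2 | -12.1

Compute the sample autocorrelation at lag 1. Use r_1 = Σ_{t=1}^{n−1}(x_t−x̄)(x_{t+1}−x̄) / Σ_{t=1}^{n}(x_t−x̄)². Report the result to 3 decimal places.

0.699

Mean x̄ = (7.7 + 5.5 + 0.7 − 0.1 − 5.7 − 2.5 − 6.2 − 10.4 − 11.2 − 15.2 − 12.1)/11 = -4.5000
Numerator Σ_{t=1}^{10}(x_t−x̄)(x_{t+1}−x̄) = 388.3700
Denominator Σ(x_t−x̄)² = 555.5200
r_1 = 388.3700 / 555.5200 = 0.699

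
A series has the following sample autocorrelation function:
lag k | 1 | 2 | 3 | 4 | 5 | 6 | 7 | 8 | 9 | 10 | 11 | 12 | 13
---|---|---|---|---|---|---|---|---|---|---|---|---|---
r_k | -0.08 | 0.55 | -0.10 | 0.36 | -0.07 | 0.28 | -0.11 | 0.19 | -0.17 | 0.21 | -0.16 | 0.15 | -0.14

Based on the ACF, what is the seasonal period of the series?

2

The largest autocorrelation is r_2 = 0.55, with weaker echoes at lags 4 (0.36), 6 (0.28), 8 (0.19), 10 (0.21) and 12 (0.15); the remaining lags stay at or below -0.07.
The dominant spike at lag 2 indicates a seasonal period of 2.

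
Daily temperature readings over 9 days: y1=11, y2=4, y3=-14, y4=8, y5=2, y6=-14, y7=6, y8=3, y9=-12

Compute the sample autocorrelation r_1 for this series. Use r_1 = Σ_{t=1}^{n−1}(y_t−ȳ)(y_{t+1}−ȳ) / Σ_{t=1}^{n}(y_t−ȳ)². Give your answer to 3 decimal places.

Mean ȳ = (11 + 4 − 14 + 8 + 2 − 14 + 6 + 3 − 12)/9 = -0.6667
Numerator Σ_{t=1}^{8}(y_t−ȳ)(y_{t+1}−ȳ) = -241.7778
Denominator Σ(y_t−ȳ)² = 782.0000
r_1 = -241.7778 / 782.0000 = -0.309

-0.309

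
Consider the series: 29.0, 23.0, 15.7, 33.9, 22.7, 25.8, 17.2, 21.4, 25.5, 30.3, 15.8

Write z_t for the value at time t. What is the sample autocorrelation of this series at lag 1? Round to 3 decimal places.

Mean z̄ = (29.0 + 23.0 + 15.7 + 33.9 + 22.7 + 25.8 + 17.2 + 21.4 + 25.5 + 30.3 + 15.8)/11 = 23.6636
Numerator Σ_{t=1}^{10}(z_t−z̄)(z_{t+1}−z̄) = -135.0313
Denominator Σ(z_t−z̄)² = 358.7655
r_1 = -135.0313 / 358.7655 = -0.376

-0.376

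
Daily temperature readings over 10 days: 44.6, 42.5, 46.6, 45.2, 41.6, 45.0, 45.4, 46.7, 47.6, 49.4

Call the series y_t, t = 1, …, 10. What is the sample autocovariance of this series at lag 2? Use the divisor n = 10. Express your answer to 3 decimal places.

-0.007

Mean ȳ = (44.6 + 42.5 + 46.6 + 45.2 + 41.6 + 45.0 + 45.4 + 46.7 + 47.6 + 49.4)/10 = 45.4600
Σ_{t=1}^{8}(y_t−ȳ)(y_{t+2}−ȳ) = -0.0732
γ_2 = -0.0732 / 10 = -0.007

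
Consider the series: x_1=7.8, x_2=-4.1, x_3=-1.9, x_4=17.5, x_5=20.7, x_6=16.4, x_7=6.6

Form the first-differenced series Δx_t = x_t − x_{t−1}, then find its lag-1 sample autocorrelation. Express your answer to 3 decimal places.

First differences Δx: -11.9, 2.2, 19.4, 3.2, -4.3, -9.8
Mean of differences = -0.2000
Numerator Σ(Δx_t−Δx̄)(Δx_{t+1}−Δx̄) = 111.0200
Denominator Σ(Δx_t−Δx̄)² = 647.3400
r_1(Δx) = 111.0200 / 647.3400 = 0.172

0.172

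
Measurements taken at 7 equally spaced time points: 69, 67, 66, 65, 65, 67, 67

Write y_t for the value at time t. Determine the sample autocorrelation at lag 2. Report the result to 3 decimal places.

-0.214

Mean ȳ = (69 + 67 + 66 + 65 + 65 + 67 + 67)/7 = 66.5714
Deviations from mean: 2.4286, 0.4286, -0.5714, -1.5714, -1.5714, 0.4286, 0.4286
Numerator Σ_{t=1}^{5}(y_t−ȳ)(y_{t+2}−ȳ) = -2.5102
Denominator Σ(y_t−ȳ)² = 11.7143
r_2 = -2.5102 / 11.7143 = -0.214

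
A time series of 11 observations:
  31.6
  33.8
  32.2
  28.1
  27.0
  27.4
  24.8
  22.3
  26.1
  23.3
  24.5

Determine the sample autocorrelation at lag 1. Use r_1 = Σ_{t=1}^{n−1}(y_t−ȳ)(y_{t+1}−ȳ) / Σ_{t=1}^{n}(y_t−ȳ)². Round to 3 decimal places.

Mean ȳ = (31.6 + 33.8 + 32.2 + 28.1 + 27.0 + 27.4 + 24.8 + 22.3 + 26.1 + 23.3 + 24.5)/11 = 27.3727
Numerator Σ_{t=1}^{10}(y_t−ȳ)(y_{t+1}−ȳ) = 97.7456
Denominator Σ(y_t−ȳ)² = 141.9618
r_1 = 97.7456 / 141.9618 = 0.689

0.689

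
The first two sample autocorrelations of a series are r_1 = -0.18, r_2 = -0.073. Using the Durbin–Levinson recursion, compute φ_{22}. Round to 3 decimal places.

φ_{22} = (r_2 − r_1²) / (1 − r_1²)
r_1² = (-0.18)² = 0.0324
Numerator = -0.073 − 0.0324 = -0.1054; denominator = 1 − 0.0324 = 0.9676
φ_{22} = -0.1054 / 0.9676 = -0.109

-0.109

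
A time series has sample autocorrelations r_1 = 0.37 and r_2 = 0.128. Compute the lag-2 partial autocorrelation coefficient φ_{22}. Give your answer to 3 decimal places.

φ_{22} = (r_2 − r_1²) / (1 − r_1²)
r_1² = (0.37)² = 0.1369
Numerator = 0.128 − 0.1369 = -0.0089; denominator = 1 − 0.1369 = 0.8631
φ_{22} = -0.0089 / 0.8631 = -0.010

-0.010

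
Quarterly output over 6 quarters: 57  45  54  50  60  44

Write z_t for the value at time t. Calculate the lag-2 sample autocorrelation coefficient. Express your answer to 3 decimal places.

0.266

Mean z̄ = (57 + 45 + 54 + 50 + 60 + 44)/6 = 51.6667
Deviations from mean: 5.3333, -6.6667, 2.3333, -1.6667, 8.3333, -7.6667
Σ(z_t−z̄)(z_{t+2}−z̄) = (12.4444) + (11.1111) + (19.4444) + (12.7778) = 55.7778
Denominator Σ(z_t−z̄)² = 209.3333
r_2 = 55.7778 / 209.3333 = 0.266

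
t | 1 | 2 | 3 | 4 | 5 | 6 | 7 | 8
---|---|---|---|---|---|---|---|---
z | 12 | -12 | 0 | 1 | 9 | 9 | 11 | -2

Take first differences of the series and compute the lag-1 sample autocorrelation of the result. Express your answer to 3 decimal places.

First differences Δz: -24, 12, 1, 8, 0, 2, -13
Mean of differences = -2.0000
Numerator Σ(Δz_t−Δz̄)(Δz_{t+1}−Δz̄) = -252.0000
Denominator Σ(Δz_t−Δz̄)² = 930.0000
r_1(Δz) = -252.0000 / 930.0000 = -0.271

-0.271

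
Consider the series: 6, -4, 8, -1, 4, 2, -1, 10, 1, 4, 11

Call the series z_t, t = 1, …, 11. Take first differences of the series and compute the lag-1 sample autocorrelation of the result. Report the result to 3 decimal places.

-0.676

First differences Δz: -10, 12, -9, 5, -2, -3, 11, -9, 3, 7
Mean of differences = 0.5000
Numerator Σ(Δz_t−Δz̄)(Δz_{t+1}−Δz̄) = -419.2500
Denominator Σ(Δz_t−Δz̄)² = 620.5000
r_1(Δz) = -419.2500 / 620.5000 = -0.676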